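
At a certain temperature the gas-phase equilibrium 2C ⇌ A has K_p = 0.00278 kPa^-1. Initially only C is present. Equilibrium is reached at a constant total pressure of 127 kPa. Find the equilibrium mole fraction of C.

Take 1 mol C as basis and let X be its fractional conversion, so ξ = 0.5X.
Mole table: n_C = 1 − X; n_A = 0.5X.
n_T = Σnᵢ = 1 − 0.5X.
With p_i = (n_i/n_T)P, K_p = p_A / (p_C^2).
Substituting and setting equal to 0.00278 kPa^-1 gives a polynomial in X; the root in (0,1) is X = 0.356.
Then n_C = 0.644, n_T = 0.822, so y_C = 0.783.

y_C = 0.783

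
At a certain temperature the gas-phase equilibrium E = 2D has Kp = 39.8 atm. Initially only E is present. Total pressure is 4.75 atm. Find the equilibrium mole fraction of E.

y_E = 0.097

Let X = conversion of E (basis 1 mol E); extent of reaction ξ = X.
Mole table: n_E = 1 − X; n_D = 2X.
Total moles n_T = 1 + X.
y_i = n_i/n_T, p_i = y_i·P. Kp = p_D^2 / (p_E).
Equating to 39.8 atm and solving on 0 < X < 1: X = 0.823.
Then n_E = 0.177, n_T = 1.82, so y_E = 0.097.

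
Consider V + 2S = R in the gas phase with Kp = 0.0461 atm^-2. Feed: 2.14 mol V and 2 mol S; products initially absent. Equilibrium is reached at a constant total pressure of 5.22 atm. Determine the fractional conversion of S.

Take 2 mol S as basis and let X be its fractional conversion, so ξ = X.
Species balance: n_V = 2.14 − X; n_S = 2 − 2X; n_R = X.
Summing: n_T = 4.14 − 2X.
y_i = n_i/n_T, p_i = y_i·P. Kp = p_R / (p_V p_S^2).
Setting this equal to 0.0461 atm^-2 and taking the physical root (0 < X < 1) gives X = 0.334.

X = 0.334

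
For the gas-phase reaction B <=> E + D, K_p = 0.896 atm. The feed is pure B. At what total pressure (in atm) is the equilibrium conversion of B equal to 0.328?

Let X = conversion of B (basis 1 mol B); extent of reaction ξ = X.
Moles: n_B = 1 − X; n_E = X; n_D = X.
n_T = Σnᵢ = 1 + X.
K_p = p_E p_D / (p_B) with p_i = (n_i/n_T)·P.
At X = 0.328: the mole-fraction product g(X) = Π y_i^ν_i = 0.1206. Since K_p = g(X)·P^{1}, P = (K_p/g)^(1/1) = (0.896/0.1206)^(1/1) = 7.43 atm.

P = 7.43 atm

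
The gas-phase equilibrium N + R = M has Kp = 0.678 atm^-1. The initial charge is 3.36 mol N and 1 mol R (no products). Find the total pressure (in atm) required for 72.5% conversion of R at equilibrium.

Basis: 1 mol R initially; let X = conversion of R. Extent ξ = X.
At extent ξ: n_N = 3.36 − X; n_R = 1 − X; n_M = X.
Summing: n_T = 4.36 − X.
Kp = p_M / (p_N p_R) with p_i = (n_i/n_T)·P.
At X = 0.725: the mole-fraction product g(X) = Π y_i^ν_i = 3.637. Since Kp = g(X)·P^{-1}, P = (g/Kp)^(1/1) = (3.637/0.678)^(1/1) = 5.36 atm.

P = 5.36 atm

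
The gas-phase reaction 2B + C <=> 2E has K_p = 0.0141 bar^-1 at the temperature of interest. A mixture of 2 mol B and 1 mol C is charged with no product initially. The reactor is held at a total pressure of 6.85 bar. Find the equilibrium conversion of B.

Basis: 2 mol B initially; let X = conversion of B. Extent ξ = X.
Mole table: n_B = 2 − 2X; n_C = 1 − X; n_E = 2X.
Total moles n_T = 3 − X.
Mole fractions y_i = n_i/n_T; K_p = p_E^2 / (p_B^2 p_C) with p_i = y_i·P.
Equating to 0.0141 bar^-1 and solving on 0 < X < 1: X = 0.145.

X = 0.145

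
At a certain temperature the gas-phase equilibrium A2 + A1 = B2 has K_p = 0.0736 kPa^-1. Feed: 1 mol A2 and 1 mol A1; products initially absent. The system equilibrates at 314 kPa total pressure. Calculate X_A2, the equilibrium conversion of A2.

X = 0.796

Basis: 1 mol A2 initially; let X = conversion of A2. Extent ξ = X.
At extent ξ: n_A2 = 1 − X; n_A1 = 1 − X; n_B2 = X.
Summing: n_T = 2 − X.
Mole fractions y_i = n_i/n_T; K_p = p_B2 / (p_A2 p_A1) with p_i = y_i·P.
Equating to 0.0736 kPa^-1 and solving on 0 < X < 1: X = 0.796.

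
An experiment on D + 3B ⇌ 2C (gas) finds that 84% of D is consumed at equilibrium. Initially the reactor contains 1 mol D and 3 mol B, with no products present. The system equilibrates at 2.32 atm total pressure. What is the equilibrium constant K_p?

K_p = 160 atm^-2

Let X = conversion of D (basis 1 mol D); extent of reaction ξ = X.
Species balance: n_D = 1 − X; n_B = 3 − 3X; n_C = 2X.
Summing: n_T = 4 − 2X.
At X = 0.84: n_D = 0.16, n_B = 0.48, n_C = 1.68, n_T = 2.32.
p_i = (n_i/n_T)·P. K_p = p_C^2 / (p_D p_B^3) = 160 atm^-2.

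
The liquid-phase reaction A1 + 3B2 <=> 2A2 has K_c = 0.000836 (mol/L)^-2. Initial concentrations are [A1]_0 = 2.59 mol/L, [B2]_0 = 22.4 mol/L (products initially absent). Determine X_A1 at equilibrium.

Let X = conversion of A1; extent ξ = 2.59·X mol/L.
Concentrations: [A1] = 2.59 − 2.59X; [B2] = 22.4 − 7.77X; [A2] = 5.18X.
K_c = [A2]^2 / ([A1] [B2]^3).
This equals 0.000836 at X = 0.503 (the root in 0 < X < 1).

X = 0.503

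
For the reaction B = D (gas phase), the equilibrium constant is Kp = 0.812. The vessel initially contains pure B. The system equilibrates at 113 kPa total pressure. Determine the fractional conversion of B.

X = 0.448

Take 1 mol B as basis and let X be its fractional conversion, so ξ = X.
Species balance: n_B = 1 − X; n_D = X.
Since Δν = 0, n_T = 1 throughout.
y_i = n_i/n_T, p_i = y_i·P. Kp = p_D / (p_B).
This yields a degree-1 equation in X; solving on (0,1), X = 0.448.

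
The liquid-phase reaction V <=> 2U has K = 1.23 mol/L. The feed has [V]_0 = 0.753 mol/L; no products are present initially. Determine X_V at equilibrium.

X = 0.467

Let X = conversion of V; extent ξ = 0.753·X mol/L.
Concentrations: [V] = 0.753 − 0.753X; [U] = 1.51X.
K = [U]^2 / ([V]).
Equating to 1.23 mol/L: the physical root is X = 0.467.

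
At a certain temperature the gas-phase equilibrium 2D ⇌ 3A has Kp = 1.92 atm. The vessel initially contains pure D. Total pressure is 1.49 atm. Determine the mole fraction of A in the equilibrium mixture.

y_A = 0.595

Take 1 mol D as basis and let X be its fractional conversion, so ξ = 0.5X.
Mole table: n_D = 1 − X; n_A = 1.5X.
Total moles n_T = 1 + 0.5X.
With p_i = (n_i/n_T)P, Kp = p_A^3 / (p_D^2).
This yields a degree-3 equation in X; solving on (0,1), X = 0.495.
Then n_A = 0.743, n_T = 1.25, so y_A = 0.595.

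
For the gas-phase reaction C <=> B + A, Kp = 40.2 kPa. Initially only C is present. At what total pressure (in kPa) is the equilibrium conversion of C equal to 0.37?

Let X = conversion of C (basis 1 mol C); extent of reaction ξ = X.
Moles: n_C = 1 − X; n_B = X; n_A = X.
Total moles n_T = 1 + X.
Kp = p_B p_A / (p_C) with p_i = (n_i/n_T)·P.
At X = 0.37: the mole-fraction product g(X) = Π y_i^ν_i = 0.1586. Since Kp = g(X)·P^{1}, P = (Kp/g)^(1/1) = (40.2/0.1586)^(1/1) = 253 kPa.

P = 253 kPa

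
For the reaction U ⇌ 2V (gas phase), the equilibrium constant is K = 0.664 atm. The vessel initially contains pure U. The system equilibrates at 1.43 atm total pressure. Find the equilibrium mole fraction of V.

Let X = conversion of U (basis 1 mol U); extent of reaction ξ = X.
Mole table: n_U = 1 − X; n_V = 2X.
Summing: n_T = 1 + X.
With p_i = (n_i/n_T)P, K = p_V^2 / (p_U).
Equating to 0.664 atm and solving on 0 < X < 1: X = 0.323.
Then n_V = 0.645, n_T = 1.32, so y_V = 0.488.

y_V = 0.488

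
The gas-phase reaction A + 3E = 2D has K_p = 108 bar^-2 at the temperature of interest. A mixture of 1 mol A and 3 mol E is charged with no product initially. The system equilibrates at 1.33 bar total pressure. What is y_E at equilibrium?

Let X = conversion of A (basis 1 mol A); extent of reaction ξ = X.
Mole table: n_A = 1 − X; n_E = 3 − 3X; n_D = 2X.
n_T = Σnᵢ = 4 − 2X.
With p_i = (n_i/n_T)P, K_p = p_D^2 / (p_A p_E^3).
Equating to 108 bar^-2 and solving on 0 < X < 1: X = 0.770.
Then n_E = 0.689, n_T = 2.46, so y_E = 0.280.

y_E = 0.280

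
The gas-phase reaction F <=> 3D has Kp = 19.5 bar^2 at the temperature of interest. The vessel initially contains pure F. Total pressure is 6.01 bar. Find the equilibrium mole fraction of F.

Basis: 1 mol F initially; let X = conversion of F. Extent ξ = X.
Moles: n_F = 1 − X; n_D = 3X.
n_T = Σnᵢ = 1 + 2X.
Mole fractions y_i = n_i/n_T; Kp = p_D^3 / (p_F) with p_i = y_i·P.
This yields a degree-3 equation in X; solving on (0,1), X = 0.333.
Then n_F = 0.667, n_T = 1.67, so y_F = 0.400.

y_F = 0.400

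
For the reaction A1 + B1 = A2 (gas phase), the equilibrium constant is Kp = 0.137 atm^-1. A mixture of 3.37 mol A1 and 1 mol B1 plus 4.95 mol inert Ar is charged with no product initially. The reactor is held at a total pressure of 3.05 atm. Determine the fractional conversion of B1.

Take 1 mol B1 as basis and let X be its fractional conversion, so ξ = X.
Moles: n_A1 = 3.37 − X; n_B1 = 1 − X; n_A2 = X; n_I = 4.95 (inert).
n_T = Σnᵢ = 9.32 − X.
Mole fractions y_i = n_i/n_T; Kp = p_A2 / (p_A1 p_B1) with p_i = y_i·P.
Setting this equal to 0.137 atm^-1 and taking the physical root (0 < X < 1) gives X = 0.128.

X = 0.128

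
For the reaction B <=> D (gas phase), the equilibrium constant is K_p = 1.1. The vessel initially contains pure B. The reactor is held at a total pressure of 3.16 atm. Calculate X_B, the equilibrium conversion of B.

Take 1 mol B as basis and let X be its fractional conversion, so ξ = X.
Moles: n_B = 1 − X; n_D = X.
n_T stays at 1 (no change in mole number).
With p_i = (n_i/n_T)P, K_p = p_D / (p_B).
Setting this equal to 1.1 and taking the physical root (0 < X < 1) gives X = 0.524.

X = 0.524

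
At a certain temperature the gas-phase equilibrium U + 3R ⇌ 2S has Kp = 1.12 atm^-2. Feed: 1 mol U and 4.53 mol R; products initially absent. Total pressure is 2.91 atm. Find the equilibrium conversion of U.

X = 0.722

Let X = conversion of U (basis 1 mol U); extent of reaction ξ = X.
Mole table: n_U = 1 − X; n_R = 4.53 − 3X; n_S = 2X.
n_T = Σnᵢ = 5.53 − 2X.
Mole fractions y_i = n_i/n_T; Kp = p_S^2 / (p_U p_R^3) with p_i = y_i·P.
This yields a degree-4 equation in X; solving on (0,1), X = 0.722.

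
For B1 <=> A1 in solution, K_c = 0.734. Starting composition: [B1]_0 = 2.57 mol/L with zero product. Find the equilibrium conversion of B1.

Let X = conversion of B1; extent ξ = 2.57·X mol/L.
Concentrations: [B1] = 2.57 − 2.57X; [A1] = 2.57X.
K_c = [A1] / ([B1]).
Setting equal to 0.734 and solving for X on (0,1) gives X = 0.423.

X = 0.423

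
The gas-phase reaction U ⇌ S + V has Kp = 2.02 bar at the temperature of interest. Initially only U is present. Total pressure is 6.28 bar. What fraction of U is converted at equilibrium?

Take 1 mol U as basis and let X be its fractional conversion, so ξ = X.
Mole table: n_U = 1 − X; n_S = X; n_V = X.
n_T = Σnᵢ = 1 + X.
y_i = n_i/n_T, p_i = y_i·P. Kp = p_S p_V / (p_U).
Substituting and setting equal to 2.02 bar gives a polynomial in X; the root in (0,1) is X = 0.493.

X = 0.493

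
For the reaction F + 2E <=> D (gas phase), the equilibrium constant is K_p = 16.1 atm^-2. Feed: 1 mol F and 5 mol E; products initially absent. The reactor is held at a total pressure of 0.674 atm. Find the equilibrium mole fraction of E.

y_E = 0.771

Basis: 1 mol F initially; let X = conversion of F. Extent ξ = X.
At extent ξ: n_F = 1 − X; n_E = 5 − 2X; n_D = X.
Total moles n_T = 6 − 2X.
Mole fractions y_i = n_i/n_T; K_p = p_D / (p_F p_E^2) with p_i = y_i·P.
This yields a degree-3 equation in X; solving on (0,1), X = 0.813.
Then n_E = 3.37, n_T = 4.37, so y_E = 0.771.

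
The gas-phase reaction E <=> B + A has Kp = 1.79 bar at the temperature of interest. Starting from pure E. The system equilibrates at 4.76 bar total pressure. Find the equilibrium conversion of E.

X = 0.523

Basis: 1 mol E initially; let X = conversion of E. Extent ξ = X.
At extent ξ: n_E = 1 − X; n_B = X; n_A = X.
n_T = Σnᵢ = 1 + X.
With p_i = (n_i/n_T)P, Kp = p_B p_A / (p_E).
Substituting and setting equal to 1.79 bar gives a polynomial in X; the root in (0,1) is X = 0.523.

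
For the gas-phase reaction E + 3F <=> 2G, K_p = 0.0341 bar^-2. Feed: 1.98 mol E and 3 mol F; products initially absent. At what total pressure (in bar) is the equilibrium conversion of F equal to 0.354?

P = 4.76 bar

Let X = conversion of F (basis 3 mol F); extent of reaction ξ = X.
Moles: n_E = 1.98 − X; n_F = 3 − 3X; n_G = 2X.
Total moles n_T = 4.98 − 2X.
K_p = p_G^2 / (p_E p_F^3) with p_i = (n_i/n_T)·P.
At X = 0.354: the mole-fraction product g(X) = Π y_i^ν_i = 0.7729. Since K_p = g(X)·P^{-2}, P = (g/K_p)^(1/2) = (0.7729/0.0341)^(1/2) = 4.76 bar.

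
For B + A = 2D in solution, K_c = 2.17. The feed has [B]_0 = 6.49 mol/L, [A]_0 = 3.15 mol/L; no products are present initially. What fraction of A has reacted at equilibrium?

X = 0.580

Let X = conversion of A; extent ξ = 3.15·X mol/L.
Concentrations: [B] = 6.49 − 3.15X; [A] = 3.15 − 3.15X; [D] = 6.3X.
K_c = [D]^2 / ([B] [A]).
Equating to 2.17: the physical root is X = 0.580.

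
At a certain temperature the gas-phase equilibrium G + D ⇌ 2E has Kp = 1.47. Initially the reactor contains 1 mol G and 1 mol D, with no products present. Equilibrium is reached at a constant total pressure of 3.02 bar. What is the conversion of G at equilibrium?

X = 0.377

Take 1 mol G as basis and let X be its fractional conversion, so ξ = X.
Species balance: n_G = 1 − X; n_D = 1 − X; n_E = 2X.
n_T stays at 2 (no change in mole number).
With p_i = (n_i/n_T)P, Kp = p_E^2 / (p_G p_D).
Substituting and setting equal to 1.47 gives a polynomial in X; the root in (0,1) is X = 0.377.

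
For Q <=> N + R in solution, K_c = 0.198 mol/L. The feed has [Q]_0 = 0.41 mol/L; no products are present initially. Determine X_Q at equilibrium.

Let X = conversion of Q; extent ξ = 0.41·X mol/L.
Concentrations: [Q] = 0.41 − 0.41X; [N] = 0.41X; [R] = 0.41X.
K_c = [N] [R] / ([Q]).
Equating to 0.198 mol/L: the physical root is X = 0.494.

X = 0.494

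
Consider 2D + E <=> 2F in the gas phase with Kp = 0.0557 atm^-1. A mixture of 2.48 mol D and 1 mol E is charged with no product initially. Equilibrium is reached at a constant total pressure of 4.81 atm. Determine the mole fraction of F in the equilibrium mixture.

y_F = 0.153

Take 1 mol E as basis and let X be its fractional conversion, so ξ = X.
At extent ξ: n_D = 2.48 − 2X; n_E = 1 − X; n_F = 2X.
n_T = Σnᵢ = 3.48 − X.
Mole fractions y_i = n_i/n_T; Kp = p_F^2 / (p_D^2 p_E) with p_i = y_i·P.
This yields a degree-3 equation in X; solving on (0,1), X = 0.248.
Then n_F = 0.496, n_T = 3.23, so y_F = 0.153.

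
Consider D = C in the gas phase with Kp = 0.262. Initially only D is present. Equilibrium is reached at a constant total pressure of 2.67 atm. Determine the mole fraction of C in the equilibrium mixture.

y_C = 0.208

Let X = conversion of D (basis 1 mol D); extent of reaction ξ = X.
Mole table: n_D = 1 − X; n_C = X.
n_T stays at 1 (no change in mole number).
With p_i = (n_i/n_T)P, Kp = p_C / (p_D).
Substituting and setting equal to 0.262 gives a polynomial in X; the root in (0,1) is X = 0.208.
Then n_C = 0.208, n_T = 1, so y_C = 0.208.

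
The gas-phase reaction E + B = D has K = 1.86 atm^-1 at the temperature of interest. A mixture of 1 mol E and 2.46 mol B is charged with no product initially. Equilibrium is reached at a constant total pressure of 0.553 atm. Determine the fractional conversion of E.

Basis: 1 mol E initially; let X = conversion of E. Extent ξ = X.
Mole table: n_E = 1 − X; n_B = 2.46 − X; n_D = X.
Total moles n_T = 3.46 − X.
Mole fractions y_i = n_i/n_T; K = p_D / (p_E p_B) with p_i = y_i·P.
Setting this equal to 1.86 atm^-1 and taking the physical root (0 < X < 1) gives X = 0.409.

X = 0.409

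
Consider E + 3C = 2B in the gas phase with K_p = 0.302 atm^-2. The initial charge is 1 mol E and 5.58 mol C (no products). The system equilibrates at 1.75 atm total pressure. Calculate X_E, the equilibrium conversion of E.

X = 0.501

Basis: 1 mol E initially; let X = conversion of E. Extent ξ = X.
Species balance: n_E = 1 − X; n_C = 5.58 − 3X; n_B = 2X.
Summing: n_T = 6.58 − 2X.
With p_i = (n_i/n_T)P, K_p = p_B^2 / (p_E p_C^3).
Equating to 0.302 atm^-2 and solving on 0 < X < 1: X = 0.501.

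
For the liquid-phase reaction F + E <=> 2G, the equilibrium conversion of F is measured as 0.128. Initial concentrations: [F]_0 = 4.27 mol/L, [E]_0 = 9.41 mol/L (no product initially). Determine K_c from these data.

K_c = 0.0362

Let X = conversion of F.
Concentrations: [F] = 4.27 − 4.27X; [E] = 9.41 − 4.27X; [G] = 8.54X.
At X = 0.128: [F] = 3.72, [E] = 8.86, [G] = 1.09.
K_c = [G]^2 / ([F] [E]) = 0.0362.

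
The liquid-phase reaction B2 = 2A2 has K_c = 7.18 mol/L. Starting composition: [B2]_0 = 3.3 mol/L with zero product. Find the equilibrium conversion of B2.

X = 0.514

Let X = conversion of B2; extent ξ = 3.3·X mol/L.
Concentrations: [B2] = 3.3 − 3.3X; [A2] = 6.6X.
K_c = [A2]^2 / ([B2]).
This equals 7.18 at X = 0.514 (the root in 0 < X < 1).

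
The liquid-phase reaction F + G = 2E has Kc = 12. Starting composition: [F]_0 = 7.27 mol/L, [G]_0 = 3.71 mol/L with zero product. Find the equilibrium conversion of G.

X = 0.810

Let X = conversion of G; extent ξ = 3.71·X mol/L.
Concentrations: [F] = 7.27 − 3.71X; [G] = 3.71 − 3.71X; [E] = 7.42X.
Kc = [E]^2 / ([F] [G]).
Setting equal to 12 and solving for X on (0,1) gives X = 0.810.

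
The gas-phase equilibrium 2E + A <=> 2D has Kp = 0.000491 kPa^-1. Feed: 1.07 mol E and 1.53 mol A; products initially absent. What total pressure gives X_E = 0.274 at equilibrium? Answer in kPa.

Take 1.07 mol E as basis and let X be its fractional conversion, so ξ = 0.535X.
Moles: n_E = 1.07 − 1.07X; n_A = 1.53 − 0.535X; n_D = 1.07X.
Summing: n_T = 2.6 − 0.535X.
Kp = p_D^2 / (p_E^2 p_A) with p_i = (n_i/n_T)·P.
At X = 0.274: the mole-fraction product g(X) = Π y_i^ν_i = 0.2526. Since Kp = g(X)·P^{-1}, P = (g/Kp)^(1/1) = (0.2526/0.000491)^(1/1) = 514 kPa.

P = 514 kPa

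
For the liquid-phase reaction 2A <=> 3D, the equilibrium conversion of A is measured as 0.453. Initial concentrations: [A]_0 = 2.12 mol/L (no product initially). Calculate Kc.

Let X = conversion of A.
Concentrations: [A] = 2.12 − 2.12X; [D] = 3.18X.
At X = 0.453: [A] = 1.16, [D] = 1.44.
Kc = [D]^3 / ([A]^2) = 2.22 mol/L.

Kc = 2.22 mol/L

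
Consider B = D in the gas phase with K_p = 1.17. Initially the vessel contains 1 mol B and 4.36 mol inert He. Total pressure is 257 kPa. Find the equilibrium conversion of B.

X = 0.539

Basis: 1 mol B initially; let X = conversion of B. Extent ξ = X.
At extent ξ: n_B = 1 − X; n_D = X; n_I = 4.36 (inert).
Total moles n_T = 5.36 (Δν = 0, constant).
With p_i = (n_i/n_T)P, K_p = p_D / (p_B).
This yields a degree-1 equation in X; solving on (0,1), X = 0.539.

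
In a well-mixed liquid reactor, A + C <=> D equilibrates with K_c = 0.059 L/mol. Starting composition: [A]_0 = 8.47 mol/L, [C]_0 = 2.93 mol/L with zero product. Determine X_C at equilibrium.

Let X = conversion of C; extent ξ = 2.93·X mol/L.
Concentrations: [A] = 8.47 − 2.93X; [C] = 2.93 − 2.93X; [D] = 2.93X.
K_c = [D] / ([A] [C]).
This equals 0.059 at X = 0.309 (the root in 0 < X < 1).

X = 0.309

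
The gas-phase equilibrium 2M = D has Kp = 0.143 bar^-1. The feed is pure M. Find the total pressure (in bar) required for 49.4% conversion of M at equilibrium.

P = 5.08 bar

Basis: 1 mol M initially; let X = conversion of M. Extent ξ = 0.5X.
Mole table: n_M = 1 − X; n_D = 0.5X.
n_T = Σnᵢ = 1 − 0.5X.
Kp = p_D / (p_M^2) with p_i = (n_i/n_T)·P.
At X = 0.494: the mole-fraction product g(X) = Π y_i^ν_i = 0.7264. Since Kp = g(X)·P^{-1}, P = (g/Kp)^(1/1) = (0.7264/0.143)^(1/1) = 5.08 bar.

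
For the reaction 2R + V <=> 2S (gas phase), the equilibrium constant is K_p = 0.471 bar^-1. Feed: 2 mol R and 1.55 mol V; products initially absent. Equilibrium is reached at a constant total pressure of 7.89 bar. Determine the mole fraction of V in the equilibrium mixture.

y_V = 0.338

Basis: 2 mol R initially; let X = conversion of R. Extent ξ = X.
Mole table: n_R = 2 − 2X; n_V = 1.55 − X; n_S = 2X.
Summing: n_T = 3.55 − X.
Mole fractions y_i = n_i/n_T; K_p = p_S^2 / (p_R^2 p_V) with p_i = y_i·P.
Substituting and setting equal to 0.471 bar^-1 gives a polynomial in X; the root in (0,1) is X = 0.528.
Then n_V = 1.02, n_T = 3.02, so y_V = 0.338.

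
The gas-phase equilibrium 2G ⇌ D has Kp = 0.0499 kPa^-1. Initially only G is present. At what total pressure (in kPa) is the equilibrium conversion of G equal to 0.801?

Basis: 1 mol G initially; let X = conversion of G. Extent ξ = 0.5X.
Mole table: n_G = 1 − X; n_D = 0.5X.
n_T = Σnᵢ = 1 − 0.5X.
Kp = p_D / (p_G^2) with p_i = (n_i/n_T)·P.
At X = 0.801: the mole-fraction product g(X) = Π y_i^ν_i = 6.063. Since Kp = g(X)·P^{-1}, P = (g/Kp)^(1/1) = (6.063/0.0499)^(1/1) = 122 kPa.

P = 122 kPa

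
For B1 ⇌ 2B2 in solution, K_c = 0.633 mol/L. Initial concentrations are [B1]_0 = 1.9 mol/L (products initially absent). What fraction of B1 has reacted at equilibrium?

X = 0.250

Let X = conversion of B1; extent ξ = 1.9·X mol/L.
Concentrations: [B1] = 1.9 − 1.9X; [B2] = 3.8X.
K_c = [B2]^2 / ([B1]).
Equating to 0.633 mol/L: the physical root is X = 0.250.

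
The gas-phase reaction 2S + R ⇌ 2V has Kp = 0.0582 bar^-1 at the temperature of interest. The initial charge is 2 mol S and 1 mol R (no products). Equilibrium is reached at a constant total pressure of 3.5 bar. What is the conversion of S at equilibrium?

Basis: 2 mol S initially; let X = conversion of S. Extent ξ = X.
Species balance: n_S = 2 − 2X; n_R = 1 − X; n_V = 2X.
Summing: n_T = 3 − X.
With p_i = (n_i/n_T)P, Kp = p_V^2 / (p_S^2 p_R).
Substituting and setting equal to 0.0582 bar^-1 gives a polynomial in X; the root in (0,1) is X = 0.195.

X = 0.195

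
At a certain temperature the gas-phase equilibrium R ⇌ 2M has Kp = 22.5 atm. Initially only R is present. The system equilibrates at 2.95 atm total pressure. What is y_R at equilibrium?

Let X = conversion of R (basis 1 mol R); extent of reaction ξ = X.
At extent ξ: n_R = 1 − X; n_M = 2X.
n_T = Σnᵢ = 1 + X.
Mole fractions y_i = n_i/n_T; Kp = p_M^2 / (p_R) with p_i = y_i·P.
This yields a degree-2 equation in X; solving on (0,1), X = 0.810.
Then n_R = 0.19, n_T = 1.81, so y_R = 0.105.

y_R = 0.105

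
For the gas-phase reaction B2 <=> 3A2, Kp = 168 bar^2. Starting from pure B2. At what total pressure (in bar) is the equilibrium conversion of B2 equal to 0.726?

Let X = conversion of B2 (basis 1 mol B2); extent of reaction ξ = X.
Mole table: n_B2 = 1 − X; n_A2 = 3X.
Total moles n_T = 1 + 2X.
Kp = p_A2^3 / (p_B2) with p_i = (n_i/n_T)·P.
At X = 0.726: the mole-fraction product g(X) = Π y_i^ν_i = 6.272. Since Kp = g(X)·P^{2}, P = (Kp/g)^(1/2) = (168/6.272)^(1/2) = 5.18 bar.

P = 5.18 bar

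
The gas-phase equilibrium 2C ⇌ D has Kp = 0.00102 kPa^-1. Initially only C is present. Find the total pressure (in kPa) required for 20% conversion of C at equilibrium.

Let X = conversion of C (basis 1 mol C); extent of reaction ξ = 0.5X.
Mole table: n_C = 1 − X; n_D = 0.5X.
n_T = Σnᵢ = 1 − 0.5X.
Kp = p_D / (p_C^2) with p_i = (n_i/n_T)·P.
At X = 0.2: the mole-fraction product g(X) = Π y_i^ν_i = 0.1406. Since Kp = g(X)·P^{-1}, P = (g/Kp)^(1/1) = (0.1406/0.00102)^(1/1) = 138 kPa.

P = 138 kPa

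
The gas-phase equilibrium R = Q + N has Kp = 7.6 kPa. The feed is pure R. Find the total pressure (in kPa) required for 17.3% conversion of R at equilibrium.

Take 1 mol R as basis and let X be its fractional conversion, so ξ = X.
Mole table: n_R = 1 − X; n_Q = X; n_N = X.
Summing: n_T = 1 + X.
Kp = p_Q p_N / (p_R) with p_i = (n_i/n_T)·P.
At X = 0.173: the mole-fraction product g(X) = Π y_i^ν_i = 0.03085. Since Kp = g(X)·P^{1}, P = (Kp/g)^(1/1) = (7.6/0.03085)^(1/1) = 246 kPa.

P = 246 kPa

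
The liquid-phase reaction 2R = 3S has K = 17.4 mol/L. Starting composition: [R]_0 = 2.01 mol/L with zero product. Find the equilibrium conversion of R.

Let X = conversion of R; extent ξ = 2.01X/2 mol/L.
Concentrations: [R] = 2.01 − 2.01X; [S] = 3.01X.
K = [S]^3 / ([R]^2).
Equating to 17.4 mol/L: the physical root is X = 0.663.

X = 0.663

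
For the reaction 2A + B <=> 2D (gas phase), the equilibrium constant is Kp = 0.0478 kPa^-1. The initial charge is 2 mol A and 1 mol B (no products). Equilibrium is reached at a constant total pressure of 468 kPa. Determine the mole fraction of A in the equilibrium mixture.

Let X = conversion of A (basis 2 mol A); extent of reaction ξ = X.
Mole table: n_A = 2 − 2X; n_B = 1 − X; n_D = 2X.
Total moles n_T = 3 − X.
With p_i = (n_i/n_T)P, Kp = p_D^2 / (p_A^2 p_B).
This yields a degree-3 equation in X; solving on (0,1), X = 0.647.
Then n_A = 0.706, n_T = 2.35, so y_A = 0.300.

y_A = 0.300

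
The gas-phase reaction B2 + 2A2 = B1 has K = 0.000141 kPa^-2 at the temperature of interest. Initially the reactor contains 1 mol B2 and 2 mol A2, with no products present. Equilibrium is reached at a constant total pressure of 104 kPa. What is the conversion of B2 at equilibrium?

Take 1 mol B2 as basis and let X be its fractional conversion, so ξ = X.
Mole table: n_B2 = 1 − X; n_A2 = 2 − 2X; n_B1 = X.
Summing: n_T = 3 − 2X.
With p_i = (n_i/n_T)P, K = p_B1 / (p_B2 p_A2^2).
Equating to 0.000141 kPa^-2 and solving on 0 < X < 1: X = 0.333.

X = 0.333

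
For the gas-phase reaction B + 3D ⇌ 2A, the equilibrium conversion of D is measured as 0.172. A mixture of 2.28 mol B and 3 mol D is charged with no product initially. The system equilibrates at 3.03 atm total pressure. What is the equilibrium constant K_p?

K_p = 0.00972 atm^-2

Basis: 3 mol D initially; let X = conversion of D. Extent ξ = X.
Moles: n_B = 2.28 − X; n_D = 3 − 3X; n_A = 2X.
Summing: n_T = 5.28 − 2X.
At X = 0.172: n_B = 2.11, n_D = 2.48, n_A = 0.344, n_T = 4.94.
p_i = (n_i/n_T)·P. K_p = p_A^2 / (p_B p_D^3) = 0.00972 atm^-2.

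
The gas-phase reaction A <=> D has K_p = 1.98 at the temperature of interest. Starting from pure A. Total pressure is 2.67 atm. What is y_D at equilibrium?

y_D = 0.664

Take 1 mol A as basis and let X be its fractional conversion, so ξ = X.
Moles: n_A = 1 − X; n_D = X.
Since Δν = 0, n_T = 1 throughout.
Mole fractions y_i = n_i/n_T; K_p = p_D / (p_A) with p_i = y_i·P.
This yields a degree-1 equation in X; solving on (0,1), X = 0.664.
Then n_D = 0.664, n_T = 1, so y_D = 0.664.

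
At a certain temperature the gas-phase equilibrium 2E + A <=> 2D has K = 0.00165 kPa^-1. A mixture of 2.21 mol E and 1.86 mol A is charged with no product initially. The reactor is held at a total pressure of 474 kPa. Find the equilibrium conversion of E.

X = 0.358

Take 2.21 mol E as basis and let X be its fractional conversion, so ξ = 1.1X.
Mole table: n_E = 2.21 − 2.21X; n_A = 1.86 − 1.1X; n_D = 2.21X.
Total moles n_T = 4.07 − 1.1X.
y_i = n_i/n_T, p_i = y_i·P. K = p_D^2 / (p_E^2 p_A).
Equating to 0.00165 kPa^-1 and solving on 0 < X < 1: X = 0.358.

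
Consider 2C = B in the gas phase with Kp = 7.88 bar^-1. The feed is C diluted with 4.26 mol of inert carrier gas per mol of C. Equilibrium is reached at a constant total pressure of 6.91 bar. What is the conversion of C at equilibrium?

X = 0.810

Take 1 mol C as basis and let X be its fractional conversion, so ξ = 0.5X.
Mole table: n_C = 1 − X; n_B = 0.5X; n_I = 4.26 (inert).
Summing: n_T = 5.26 − 0.5X.
y_i = n_i/n_T, p_i = y_i·P. Kp = p_B / (p_C^2).
Setting this equal to 7.88 bar^-1 and taking the physical root (0 < X < 1) gives X = 0.810.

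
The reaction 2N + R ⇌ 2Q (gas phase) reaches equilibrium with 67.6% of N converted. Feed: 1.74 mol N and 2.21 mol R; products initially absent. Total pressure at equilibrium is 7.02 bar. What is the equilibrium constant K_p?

Take 1.74 mol N as basis and let X be its fractional conversion, so ξ = 0.87X.
Species balance: n_N = 1.74 − 1.74X; n_R = 2.21 − 0.87X; n_Q = 1.74X.
Summing: n_T = 3.95 − 0.87X.
At X = 0.676: n_N = 0.564, n_R = 1.62, n_Q = 1.18, n_T = 3.36.
p_i = (n_i/n_T)·P. K_p = p_Q^2 / (p_N^2 p_R) = 1.29 bar^-1.

K_p = 1.29 bar^-1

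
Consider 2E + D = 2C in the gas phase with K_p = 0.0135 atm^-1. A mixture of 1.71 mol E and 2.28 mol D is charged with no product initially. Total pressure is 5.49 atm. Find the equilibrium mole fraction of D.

y_D = 0.555

Basis: 1.71 mol E initially; let X = conversion of E. Extent ξ = 0.855X.
At extent ξ: n_E = 1.71 − 1.71X; n_D = 2.28 − 0.855X; n_C = 1.71X.
Total moles n_T = 3.99 − 0.855X.
Mole fractions y_i = n_i/n_T; K_p = p_C^2 / (p_E^2 p_D) with p_i = y_i·P.
This yields a degree-3 equation in X; solving on (0,1), X = 0.169.
Then n_D = 2.14, n_T = 3.85, so y_D = 0.555.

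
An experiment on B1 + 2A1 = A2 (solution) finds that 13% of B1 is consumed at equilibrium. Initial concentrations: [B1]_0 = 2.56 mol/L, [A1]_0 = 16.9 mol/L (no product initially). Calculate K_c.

K_c = 0.000567 (mol/L)^-2

Let X = conversion of B1.
Concentrations: [B1] = 2.56 − 2.56X; [A1] = 16.9 − 5.12X; [A2] = 2.56X.
At X = 0.13: [B1] = 2.23, [A1] = 16.2, [A2] = 0.333.
K_c = [A2] / ([B1] [A1]^2) = 0.000567 (mol/L)^-2.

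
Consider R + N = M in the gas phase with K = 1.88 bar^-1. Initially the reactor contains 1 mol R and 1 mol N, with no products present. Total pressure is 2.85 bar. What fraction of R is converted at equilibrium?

Basis: 1 mol R initially; let X = conversion of R. Extent ξ = X.
At extent ξ: n_R = 1 − X; n_N = 1 − X; n_M = X.
n_T = Σnᵢ = 2 − X.
Mole fractions y_i = n_i/n_T; K = p_M / (p_R p_N) with p_i = y_i·P.
Substituting and setting equal to 1.88 bar^-1 gives a polynomial in X; the root in (0,1) is X = 0.603.

X = 0.603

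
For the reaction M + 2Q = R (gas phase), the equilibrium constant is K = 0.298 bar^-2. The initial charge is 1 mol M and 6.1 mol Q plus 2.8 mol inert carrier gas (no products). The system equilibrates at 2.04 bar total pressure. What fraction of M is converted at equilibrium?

X = 0.302

Let X = conversion of M (basis 1 mol M); extent of reaction ξ = X.
Mole table: n_M = 1 − X; n_Q = 6.1 − 2X; n_R = X; n_I = 2.8 (inert).
Total moles n_T = 9.9 − 2X.
With p_i = (n_i/n_T)P, K = p_R / (p_M p_Q^2).
This yields a degree-3 equation in X; solving on (0,1), X = 0.302.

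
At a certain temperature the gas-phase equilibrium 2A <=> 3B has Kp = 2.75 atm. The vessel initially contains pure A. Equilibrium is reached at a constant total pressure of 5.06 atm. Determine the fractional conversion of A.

Take 1 mol A as basis and let X be its fractional conversion, so ξ = 0.5X.
Species balance: n_A = 1 − X; n_B = 1.5X.
Summing: n_T = 1 + 0.5X.
With p_i = (n_i/n_T)P, Kp = p_B^3 / (p_A^2).
Equating to 2.75 atm and solving on 0 < X < 1: X = 0.408.

X = 0.408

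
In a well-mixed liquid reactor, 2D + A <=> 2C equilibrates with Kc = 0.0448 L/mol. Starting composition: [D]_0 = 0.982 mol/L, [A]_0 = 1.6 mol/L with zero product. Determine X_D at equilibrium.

X = 0.206

Let X = conversion of D; extent ξ = 0.982X/2 mol/L.
Concentrations: [D] = 0.982 − 0.982X; [A] = 1.6 − 0.491X; [C] = 0.982X.
Kc = [C]^2 / ([D]^2 [A]).
This equals 0.0448 at X = 0.206 (the root in 0 < X < 1).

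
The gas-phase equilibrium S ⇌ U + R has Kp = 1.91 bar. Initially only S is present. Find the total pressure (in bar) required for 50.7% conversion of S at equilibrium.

P = 5.52 bar

Take 1 mol S as basis and let X be its fractional conversion, so ξ = X.
Moles: n_S = 1 − X; n_U = X; n_R = X.
Total moles n_T = 1 + X.
Kp = p_U p_R / (p_S) with p_i = (n_i/n_T)·P.
At X = 0.507: the mole-fraction product g(X) = Π y_i^ν_i = 0.346. Since Kp = g(X)·P^{1}, P = (Kp/g)^(1/1) = (1.91/0.346)^(1/1) = 5.52 bar.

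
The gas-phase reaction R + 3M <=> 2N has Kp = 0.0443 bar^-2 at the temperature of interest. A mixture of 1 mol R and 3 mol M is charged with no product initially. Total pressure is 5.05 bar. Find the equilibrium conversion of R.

Let X = conversion of R (basis 1 mol R); extent of reaction ξ = X.
At extent ξ: n_R = 1 − X; n_M = 3 − 3X; n_N = 2X.
n_T = Σnᵢ = 4 − 2X.
Mole fractions y_i = n_i/n_T; Kp = p_N^2 / (p_R p_M^3) with p_i = y_i·P.
This yields a degree-4 equation in X; solving on (0,1), X = 0.352.

X = 0.352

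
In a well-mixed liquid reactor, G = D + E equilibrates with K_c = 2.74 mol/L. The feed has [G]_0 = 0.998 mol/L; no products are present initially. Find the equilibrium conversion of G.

X = 0.779

Let X = conversion of G; extent ξ = 0.998·X mol/L.
Concentrations: [G] = 0.998 − 0.998X; [D] = 0.998X; [E] = 0.998X.
K_c = [D] [E] / ([G]).
This equals 2.74 at X = 0.779 (the root in 0 < X < 1).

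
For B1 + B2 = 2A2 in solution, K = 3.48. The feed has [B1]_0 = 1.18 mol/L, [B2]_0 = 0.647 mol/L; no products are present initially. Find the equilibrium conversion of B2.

X = 0.625

Let X = conversion of B2; extent ξ = 0.647·X mol/L.
Concentrations: [B1] = 1.18 − 0.647X; [B2] = 0.647 − 0.647X; [A2] = 1.29X.
K = [A2]^2 / ([B1] [B2]).
Equating to 3.48: the physical root is X = 0.625.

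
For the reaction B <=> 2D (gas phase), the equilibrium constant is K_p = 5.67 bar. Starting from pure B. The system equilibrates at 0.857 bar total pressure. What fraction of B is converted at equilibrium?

Let X = conversion of B (basis 1 mol B); extent of reaction ξ = X.
At extent ξ: n_B = 1 − X; n_D = 2X.
Summing: n_T = 1 + X.
Mole fractions y_i = n_i/n_T; K_p = p_D^2 / (p_B) with p_i = y_i·P.
This yields a degree-2 equation in X; solving on (0,1), X = 0.789.

X = 0.789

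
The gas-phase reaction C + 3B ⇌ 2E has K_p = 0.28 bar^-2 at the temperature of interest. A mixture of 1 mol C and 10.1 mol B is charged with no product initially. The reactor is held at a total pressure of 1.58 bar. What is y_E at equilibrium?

Take 1 mol C as basis and let X be its fractional conversion, so ξ = X.
At extent ξ: n_C = 1 − X; n_B = 10.1 − 3X; n_E = 2X.
n_T = Σnᵢ = 11.1 − 2X.
y_i = n_i/n_T, p_i = y_i·P. K_p = p_E^2 / (p_C p_B^3).
Equating to 0.28 bar^-2 and solving on 0 < X < 1: X = 0.619.
Then n_E = 1.24, n_T = 9.86, so y_E = 0.126.

y_E = 0.126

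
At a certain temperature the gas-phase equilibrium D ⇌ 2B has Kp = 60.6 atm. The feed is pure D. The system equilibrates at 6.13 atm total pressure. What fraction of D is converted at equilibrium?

X = 0.844

Take 1 mol D as basis and let X be its fractional conversion, so ξ = X.
Moles: n_D = 1 − X; n_B = 2X.
n_T = Σnᵢ = 1 + X.
y_i = n_i/n_T, p_i = y_i·P. Kp = p_B^2 / (p_D).
This yields a degree-2 equation in X; solving on (0,1), X = 0.844.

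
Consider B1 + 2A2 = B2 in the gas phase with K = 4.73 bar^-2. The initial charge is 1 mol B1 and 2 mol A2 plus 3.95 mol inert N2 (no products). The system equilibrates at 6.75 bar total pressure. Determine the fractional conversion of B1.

X = 0.707

Basis: 1 mol B1 initially; let X = conversion of B1. Extent ξ = X.
At extent ξ: n_B1 = 1 − X; n_A2 = 2 − 2X; n_B2 = X; n_I = 3.95 (inert).
Total moles n_T = 6.95 − 2X.
With p_i = (n_i/n_T)P, K = p_B2 / (p_B1 p_A2^2).
This yields a degree-3 equation in X; solving on (0,1), X = 0.707.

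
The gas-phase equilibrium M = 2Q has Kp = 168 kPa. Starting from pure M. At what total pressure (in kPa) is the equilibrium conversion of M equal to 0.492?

P = 132 kPa

Basis: 1 mol M initially; let X = conversion of M. Extent ξ = X.
At extent ξ: n_M = 1 − X; n_Q = 2X.
Summing: n_T = 1 + X.
Kp = p_Q^2 / (p_M) with p_i = (n_i/n_T)·P.
At X = 0.492: the mole-fraction product g(X) = Π y_i^ν_i = 1.277. Since Kp = g(X)·P^{1}, P = (Kp/g)^(1/1) = (168/1.277)^(1/1) = 132 kPa.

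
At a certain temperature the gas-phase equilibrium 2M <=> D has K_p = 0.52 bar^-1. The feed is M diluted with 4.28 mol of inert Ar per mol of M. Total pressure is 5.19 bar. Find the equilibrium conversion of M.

Basis: 1 mol M initially; let X = conversion of M. Extent ξ = 0.5X.
Species balance: n_M = 1 − X; n_D = 0.5X; n_I = 4.28 (inert).
n_T = Σnᵢ = 5.28 − 0.5X.
Mole fractions y_i = n_i/n_T; K_p = p_D / (p_M^2) with p_i = y_i·P.
Equating to 0.52 bar^-1 and solving on 0 < X < 1: X = 0.392.

X = 0.392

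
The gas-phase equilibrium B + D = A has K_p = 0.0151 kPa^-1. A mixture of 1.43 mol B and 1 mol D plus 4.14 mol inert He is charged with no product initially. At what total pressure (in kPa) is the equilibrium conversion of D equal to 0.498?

Let X = conversion of D (basis 1 mol D); extent of reaction ξ = X.
At extent ξ: n_B = 1.43 − X; n_D = 1 − X; n_A = X; n_I = 4.14 (inert).
Summing: n_T = 6.57 − X.
K_p = p_A / (p_B p_D) with p_i = (n_i/n_T)·P.
At X = 0.498: the mole-fraction product g(X) = Π y_i^ν_i = 6.463. Since K_p = g(X)·P^{-1}, P = (g/K_p)^(1/1) = (6.463/0.0151)^(1/1) = 428 kPa.

P = 428 kPa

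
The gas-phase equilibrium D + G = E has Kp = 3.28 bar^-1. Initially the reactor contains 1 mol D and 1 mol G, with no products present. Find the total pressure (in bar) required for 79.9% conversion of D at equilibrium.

Let X = conversion of D (basis 1 mol D); extent of reaction ξ = X.
Species balance: n_D = 1 − X; n_G = 1 − X; n_E = X.
Summing: n_T = 2 − X.
Kp = p_E / (p_D p_G) with p_i = (n_i/n_T)·P.
At X = 0.799: the mole-fraction product g(X) = Π y_i^ν_i = 23.75. Since Kp = g(X)·P^{-1}, P = (g/Kp)^(1/1) = (23.75/3.28)^(1/1) = 7.24 bar.

P = 7.24 bar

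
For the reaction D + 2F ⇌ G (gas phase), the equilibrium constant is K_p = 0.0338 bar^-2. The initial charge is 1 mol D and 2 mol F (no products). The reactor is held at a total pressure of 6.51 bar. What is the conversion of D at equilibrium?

X = 0.322

Take 1 mol D as basis and let X be its fractional conversion, so ξ = X.
At extent ξ: n_D = 1 − X; n_F = 2 − 2X; n_G = X.
Total moles n_T = 3 − 2X.
y_i = n_i/n_T, p_i = y_i·P. K_p = p_G / (p_D p_F^2).
Setting this equal to 0.0338 bar^-2 and taking the physical root (0 < X < 1) gives X = 0.322.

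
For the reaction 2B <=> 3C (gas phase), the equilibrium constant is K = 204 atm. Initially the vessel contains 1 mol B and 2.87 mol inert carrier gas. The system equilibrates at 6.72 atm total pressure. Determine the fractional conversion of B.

Let X = conversion of B (basis 1 mol B); extent of reaction ξ = 0.5X.
Species balance: n_B = 1 − X; n_C = 1.5X; n_I = 2.87 (inert).
Summing: n_T = 3.87 + 0.5X.
With p_i = (n_i/n_T)P, K = p_C^3 / (p_B^2).
Substituting and setting equal to 204 atm gives a polynomial in X; the root in (0,1) is X = 0.870.

X = 0.870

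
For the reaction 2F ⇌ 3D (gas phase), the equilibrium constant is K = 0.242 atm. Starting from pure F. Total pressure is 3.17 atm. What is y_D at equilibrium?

Take 1 mol F as basis and let X be its fractional conversion, so ξ = 0.5X.
Mole table: n_F = 1 − X; n_D = 1.5X.
n_T = Σnᵢ = 1 + 0.5X.
y_i = n_i/n_T, p_i = y_i·P. K = p_D^3 / (p_F^2).
Equating to 0.242 atm and solving on 0 < X < 1: X = 0.244.
Then n_D = 0.366, n_T = 1.12, so y_D = 0.326.

y_D = 0.326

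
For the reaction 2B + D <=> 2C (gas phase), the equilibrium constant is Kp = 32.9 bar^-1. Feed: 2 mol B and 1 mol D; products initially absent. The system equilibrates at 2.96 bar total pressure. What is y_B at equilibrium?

y_B = 0.212

Basis: 2 mol B initially; let X = conversion of B. Extent ξ = X.
Mole table: n_B = 2 − 2X; n_D = 1 − X; n_C = 2X.
Summing: n_T = 3 − X.
Mole fractions y_i = n_i/n_T; Kp = p_C^2 / (p_B^2 p_D) with p_i = y_i·P.
This yields a degree-3 equation in X; solving on (0,1), X = 0.763.
Then n_B = 0.475, n_T = 2.24, so y_B = 0.212.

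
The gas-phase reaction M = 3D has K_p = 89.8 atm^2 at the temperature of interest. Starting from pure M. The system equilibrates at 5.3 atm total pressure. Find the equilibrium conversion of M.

Basis: 1 mol M initially; let X = conversion of M. Extent ξ = X.
Mole table: n_M = 1 − X; n_D = 3X.
Summing: n_T = 1 + 2X.
y_i = n_i/n_T, p_i = y_i·P. K_p = p_D^3 / (p_M).
Substituting and setting equal to 89.8 atm^2 gives a polynomial in X; the root in (0,1) is X = 0.610.

X = 0.610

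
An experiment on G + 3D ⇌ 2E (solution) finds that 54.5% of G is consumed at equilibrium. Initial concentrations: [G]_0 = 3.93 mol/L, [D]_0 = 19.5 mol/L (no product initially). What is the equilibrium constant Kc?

Kc = 0.00459 (mol/L)^-2

Let X = conversion of G.
Concentrations: [G] = 3.93 − 3.93X; [D] = 19.5 − 11.8X; [E] = 7.86X.
At X = 0.545: [G] = 1.79, [D] = 13.1, [E] = 4.28.
Kc = [E]^2 / ([G] [D]^3) = 0.00459 (mol/L)^-2.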